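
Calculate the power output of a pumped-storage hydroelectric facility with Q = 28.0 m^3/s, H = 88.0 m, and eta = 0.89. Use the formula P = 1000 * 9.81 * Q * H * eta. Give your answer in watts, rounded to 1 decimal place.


Apply the hydropower formula P = rho * g * Q * H * eta
rho * g = 1000 * 9.81 = 9810.0
P = 9810.0 * 28.0 * 88.0 * 0.89
P = 21512937.6 W

21512937.6


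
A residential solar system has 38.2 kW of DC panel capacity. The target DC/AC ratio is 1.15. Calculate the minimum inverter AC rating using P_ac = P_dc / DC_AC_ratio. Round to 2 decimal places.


The inverter AC capacity is determined by the DC/AC ratio.
Given: P_dc = 38.2 kW, DC/AC ratio = 1.15
P_ac = P_dc / ratio = 38.2 / 1.15
P_ac = 33.22 kW

33.22


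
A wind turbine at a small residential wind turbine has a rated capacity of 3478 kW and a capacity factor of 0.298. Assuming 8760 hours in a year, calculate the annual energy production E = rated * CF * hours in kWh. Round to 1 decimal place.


Annual energy = rated_kW * capacity_factor * hours_per_year
Given: P_rated = 3478 kW, CF = 0.298, hours = 8760
E = 3478 * 0.298 * 8760
E = 9079249.4 kWh

9079249.4


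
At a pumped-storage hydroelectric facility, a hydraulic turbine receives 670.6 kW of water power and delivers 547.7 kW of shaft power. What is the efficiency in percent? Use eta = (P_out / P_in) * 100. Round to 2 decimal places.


Turbine efficiency = (output power / input power) * 100
eta = (547.7 / 670.6) * 100
eta = 81.67%

81.67


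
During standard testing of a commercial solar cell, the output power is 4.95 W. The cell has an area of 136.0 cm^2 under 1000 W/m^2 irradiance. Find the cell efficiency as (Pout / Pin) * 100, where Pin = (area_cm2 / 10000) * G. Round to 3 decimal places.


First compute the input power:
  Pin = area_cm2 / 10000 * G = 136.0 / 10000 * 1000 = 13.6 W
Then compute efficiency:
  Efficiency = (Pout / Pin) * 100 = (4.95 / 13.6) * 100
  Efficiency = 36.397%

36.397


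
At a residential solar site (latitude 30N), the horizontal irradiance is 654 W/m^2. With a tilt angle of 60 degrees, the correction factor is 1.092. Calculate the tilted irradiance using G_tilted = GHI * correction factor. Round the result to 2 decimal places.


Identify the given values:
  GHI = 654 W/m^2, tilt correction factor = 1.092
Apply the formula G_tilted = GHI * factor:
  G_tilted = 654 * 1.092
  G_tilted = 714.17 W/m^2

714.17


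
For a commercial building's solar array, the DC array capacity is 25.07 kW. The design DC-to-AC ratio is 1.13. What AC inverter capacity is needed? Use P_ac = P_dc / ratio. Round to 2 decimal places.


The inverter AC capacity is determined by the DC/AC ratio.
Given: P_dc = 25.07 kW, DC/AC ratio = 1.13
P_ac = P_dc / ratio = 25.07 / 1.13
P_ac = 22.19 kW

22.19


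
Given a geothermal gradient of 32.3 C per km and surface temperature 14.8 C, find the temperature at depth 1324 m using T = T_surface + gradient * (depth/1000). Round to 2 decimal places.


Convert depth to km: 1324 / 1000 = 1.324 km
Temperature increase = gradient * depth_km = 32.3 * 1.324 = 42.77 C
Temperature at depth = T_surface + delta_T = 14.8 + 42.77
T = 57.57 C

57.57


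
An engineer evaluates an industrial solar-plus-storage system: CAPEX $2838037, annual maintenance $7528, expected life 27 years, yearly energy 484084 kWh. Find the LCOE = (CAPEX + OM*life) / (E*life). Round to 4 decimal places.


Total cost = CAPEX + OM * lifetime = 2838037 + 7528 * 27 = 2838037 + 203256 = 3041293
Total generation = annual * lifetime = 484084 * 27 = 13070268 kWh
LCOE = 3041293 / 13070268
LCOE = 0.2327 $/kWh

0.2327


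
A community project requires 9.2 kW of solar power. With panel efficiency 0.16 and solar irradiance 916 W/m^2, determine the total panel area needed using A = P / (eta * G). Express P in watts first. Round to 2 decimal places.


Convert target power to watts: P = 9.2 * 1000 = 9200.0 W
Compute denominator: eta * G = 0.16 * 916 = 146.56
Required area A = P / (eta * G) = 9200.0 / 146.56
A = 62.77 m^2

62.77


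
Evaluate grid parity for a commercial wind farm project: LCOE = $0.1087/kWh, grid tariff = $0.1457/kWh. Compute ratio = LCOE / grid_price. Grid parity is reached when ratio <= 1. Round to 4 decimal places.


Compare LCOE to grid price:
  LCOE = $0.1087/kWh, Grid price = $0.1457/kWh
  Ratio = LCOE / grid_price = 0.1087 / 0.1457 = 0.7461
  Grid parity achieved (ratio <= 1)? yes

0.7461


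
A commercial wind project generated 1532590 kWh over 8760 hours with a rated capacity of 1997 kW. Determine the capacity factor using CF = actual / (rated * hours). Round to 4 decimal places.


Capacity factor = actual output / maximum possible output
Maximum possible = rated * hours = 1997 * 8760 = 17493720 kWh
CF = 1532590 / 17493720
CF = 0.0876

0.0876


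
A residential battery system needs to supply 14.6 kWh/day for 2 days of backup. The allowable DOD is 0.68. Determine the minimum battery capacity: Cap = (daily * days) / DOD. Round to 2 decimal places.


Total energy needed = daily * days = 14.6 * 2 = 29.2 kWh
Account for depth of discharge:
  Cap = total_energy / DOD = 29.2 / 0.68
  Cap = 42.94 kWh

42.94


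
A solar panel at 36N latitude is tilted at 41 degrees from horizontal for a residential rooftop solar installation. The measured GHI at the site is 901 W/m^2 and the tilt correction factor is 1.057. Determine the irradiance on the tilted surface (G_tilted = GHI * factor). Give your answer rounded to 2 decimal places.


Identify the given values:
  GHI = 901 W/m^2, tilt correction factor = 1.057
Apply the formula G_tilted = GHI * factor:
  G_tilted = 901 * 1.057
  G_tilted = 952.36 W/m^2

952.36


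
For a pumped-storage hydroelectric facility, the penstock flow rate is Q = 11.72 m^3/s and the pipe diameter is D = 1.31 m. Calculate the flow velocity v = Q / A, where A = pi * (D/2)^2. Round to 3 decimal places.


Compute pipe cross-sectional area:
  A = pi * (D/2)^2 = pi * (1.31/2)^2 = 1.3478 m^2
Calculate velocity:
  v = Q / A = 11.72 / 1.3478
  v = 8.696 m/s

8.696


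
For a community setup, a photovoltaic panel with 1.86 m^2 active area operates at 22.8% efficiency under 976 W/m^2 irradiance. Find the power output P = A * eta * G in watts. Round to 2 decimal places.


Use the solar power formula P = A * eta * G.
Given: A = 1.86 m^2, eta = 0.228, G = 976 W/m^2
P = 1.86 * 0.228 * 976
P = 413.90 W

413.90


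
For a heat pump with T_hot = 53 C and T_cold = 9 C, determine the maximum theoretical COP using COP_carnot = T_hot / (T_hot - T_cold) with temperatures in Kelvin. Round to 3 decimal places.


Convert to Kelvin:
  T_hot = 53 + 273.15 = 326.15 K
  T_cold = 9 + 273.15 = 282.15 K
Apply Carnot COP formula:
  COP = T_hot_K / (T_hot_K - T_cold_K) = 326.15 / 44.0
  COP = 7.413

7.413


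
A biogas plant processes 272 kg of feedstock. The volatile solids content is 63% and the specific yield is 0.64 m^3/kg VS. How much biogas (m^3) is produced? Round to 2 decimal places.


Compute volatile solids:
  VS = mass * VS_fraction = 272 * 0.63 = 171.36 kg
Calculate biogas volume:
  Biogas = VS * specific_yield = 171.36 * 0.64
  Biogas = 109.67 m^3

109.67


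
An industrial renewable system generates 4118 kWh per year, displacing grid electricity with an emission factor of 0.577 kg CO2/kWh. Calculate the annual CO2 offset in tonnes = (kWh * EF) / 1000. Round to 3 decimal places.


CO2 offset in kg = generation * emission_factor
CO2 offset = 4118 * 0.577 = 2376.09 kg
Convert to tonnes:
  CO2 offset = 2376.09 / 1000 = 2.376 tonnes

2.376


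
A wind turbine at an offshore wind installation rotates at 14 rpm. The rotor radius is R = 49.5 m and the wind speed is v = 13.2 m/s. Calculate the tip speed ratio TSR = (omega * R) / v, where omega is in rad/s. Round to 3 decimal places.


Convert rotational speed to rad/s:
  omega = 14 * 2 * pi / 60 = 1.4661 rad/s
Compute tip speed:
  v_tip = omega * R = 1.4661 * 49.5 = 72.571 m/s
Tip speed ratio:
  TSR = v_tip / v_wind = 72.571 / 13.2 = 5.498

5.498


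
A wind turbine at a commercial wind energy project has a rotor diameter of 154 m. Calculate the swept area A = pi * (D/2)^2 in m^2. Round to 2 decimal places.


Compute the rotor radius:
  r = D / 2 = 154 / 2 = 77.0 m
Calculate swept area:
  A = pi * r^2 = pi * 77.0^2
  A = 18626.50 m^2

18626.50


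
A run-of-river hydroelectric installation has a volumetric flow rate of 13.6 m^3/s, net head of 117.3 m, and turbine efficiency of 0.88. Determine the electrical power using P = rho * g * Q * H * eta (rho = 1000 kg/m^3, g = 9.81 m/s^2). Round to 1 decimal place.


Apply the hydropower formula P = rho * g * Q * H * eta
rho * g = 1000 * 9.81 = 9810.0
P = 9810.0 * 13.6 * 117.3 * 0.88
P = 13771733.2 W

13771733.2


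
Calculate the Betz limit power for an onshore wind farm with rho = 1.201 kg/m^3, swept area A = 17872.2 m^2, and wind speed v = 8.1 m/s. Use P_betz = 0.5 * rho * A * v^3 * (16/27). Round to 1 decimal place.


The Betz coefficient Cp_max = 16/27 = 0.5926
v^3 = 8.1^3 = 531.441
P_betz = 0.5 * rho * A * v^3 * Cp_max
P_betz = 0.5 * 1.201 * 17872.2 * 531.441 * 0.5926
P_betz = 3379887.9 W

3379887.9


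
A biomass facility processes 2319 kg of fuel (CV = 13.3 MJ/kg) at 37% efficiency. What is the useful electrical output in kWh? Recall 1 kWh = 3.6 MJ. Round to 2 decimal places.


Total energy = mass * CV = 2319 * 13.3 = 30842.7 MJ
Useful energy = total * eta = 30842.7 * 0.37 = 11411.8 MJ
Convert to kWh: 11411.8 / 3.6
Useful energy = 3169.94 kWh

3169.94


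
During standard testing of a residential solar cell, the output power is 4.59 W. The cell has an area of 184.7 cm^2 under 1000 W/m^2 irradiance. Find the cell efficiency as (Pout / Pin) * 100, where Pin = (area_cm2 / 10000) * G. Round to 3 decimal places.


First compute the input power:
  Pin = area_cm2 / 10000 * G = 184.7 / 10000 * 1000 = 18.47 W
Then compute efficiency:
  Efficiency = (Pout / Pin) * 100 = (4.59 / 18.47) * 100
  Efficiency = 24.851%

24.851


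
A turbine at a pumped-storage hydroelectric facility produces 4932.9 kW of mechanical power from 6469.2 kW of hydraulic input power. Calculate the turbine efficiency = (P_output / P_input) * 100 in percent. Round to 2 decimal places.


Turbine efficiency = (output power / input power) * 100
eta = (4932.9 / 6469.2) * 100
eta = 76.25%

76.25


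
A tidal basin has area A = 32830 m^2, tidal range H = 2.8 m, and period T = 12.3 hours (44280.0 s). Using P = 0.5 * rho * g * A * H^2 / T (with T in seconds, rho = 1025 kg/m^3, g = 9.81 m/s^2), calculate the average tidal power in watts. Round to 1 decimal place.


Convert period to seconds: T = 12.3 * 3600 = 44280.0 s
H^2 = 2.8^2 = 7.84
P = 0.5 * rho * g * A * H^2 / T
P = 0.5 * 1025 * 9.81 * 32830 * 7.84 / 44280.0
P = 29224.2 W

29224.2


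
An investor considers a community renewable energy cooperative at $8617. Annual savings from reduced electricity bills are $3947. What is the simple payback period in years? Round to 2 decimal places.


Simple payback period = initial cost / annual savings
Payback = 8617 / 3947
Payback = 2.18 years

2.18


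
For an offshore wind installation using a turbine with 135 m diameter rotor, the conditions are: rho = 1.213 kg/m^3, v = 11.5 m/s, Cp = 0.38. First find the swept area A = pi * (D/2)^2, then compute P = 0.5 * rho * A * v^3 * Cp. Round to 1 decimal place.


Step 1 -- Compute swept area:
  A = pi * (D/2)^2 = pi * (135/2)^2 = 14313.88 m^2
Step 2 -- Apply wind power equation:
  P = 0.5 * rho * A * v^3 * Cp
  v^3 = 11.5^3 = 1520.875
  P = 0.5 * 1.213 * 14313.88 * 1520.875 * 0.38
  P = 5017245.4 W

5017245.4


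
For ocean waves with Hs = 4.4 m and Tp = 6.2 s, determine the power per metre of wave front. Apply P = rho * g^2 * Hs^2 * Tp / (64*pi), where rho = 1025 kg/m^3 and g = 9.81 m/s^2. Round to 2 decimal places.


Apply wave power formula:
  g^2 = 9.81^2 = 96.2361
  Hs^2 = 4.4^2 = 19.36
  Numerator = rho * g^2 * Hs^2 * Tp = 1025 * 96.2361 * 19.36 * 6.2 = 11840196.84
  Denominator = 64 * pi = 201.0619
  P = 11840196.84 / 201.0619 = 58888.31 W/m

58888.31


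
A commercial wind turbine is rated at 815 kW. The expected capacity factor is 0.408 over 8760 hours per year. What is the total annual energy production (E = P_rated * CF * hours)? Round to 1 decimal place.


Annual energy = rated_kW * capacity_factor * hours_per_year
Given: P_rated = 815 kW, CF = 0.408, hours = 8760
E = 815 * 0.408 * 8760
E = 2912875.2 kWh

2912875.2


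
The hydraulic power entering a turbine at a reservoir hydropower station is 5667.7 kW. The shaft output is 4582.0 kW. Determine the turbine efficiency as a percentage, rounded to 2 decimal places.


Turbine efficiency = (output power / input power) * 100
eta = (4582.0 / 5667.7) * 100
eta = 80.84%

80.84


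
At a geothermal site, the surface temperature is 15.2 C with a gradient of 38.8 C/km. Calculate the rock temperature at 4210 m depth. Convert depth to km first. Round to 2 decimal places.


Convert depth to km: 4210 / 1000 = 4.21 km
Temperature increase = gradient * depth_km = 38.8 * 4.21 = 163.35 C
Temperature at depth = T_surface + delta_T = 15.2 + 163.35
T = 178.55 C

178.55


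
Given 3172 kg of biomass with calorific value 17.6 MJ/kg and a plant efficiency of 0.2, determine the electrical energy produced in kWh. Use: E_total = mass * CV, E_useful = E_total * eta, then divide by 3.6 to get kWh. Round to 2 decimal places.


Total energy = mass * CV = 3172 * 17.6 = 55827.2 MJ
Useful energy = total * eta = 55827.2 * 0.2 = 11165.44 MJ
Convert to kWh: 11165.44 / 3.6
Useful energy = 3101.51 kWh

3101.51


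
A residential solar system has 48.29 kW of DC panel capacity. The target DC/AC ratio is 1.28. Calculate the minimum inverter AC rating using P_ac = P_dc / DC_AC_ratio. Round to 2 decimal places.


The inverter AC capacity is determined by the DC/AC ratio.
Given: P_dc = 48.29 kW, DC/AC ratio = 1.28
P_ac = P_dc / ratio = 48.29 / 1.28
P_ac = 37.73 kW

37.73


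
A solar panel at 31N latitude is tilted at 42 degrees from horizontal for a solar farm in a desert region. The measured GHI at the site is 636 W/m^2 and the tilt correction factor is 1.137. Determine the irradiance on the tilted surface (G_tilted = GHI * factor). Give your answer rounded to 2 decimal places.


Identify the given values:
  GHI = 636 W/m^2, tilt correction factor = 1.137
Apply the formula G_tilted = GHI * factor:
  G_tilted = 636 * 1.137
  G_tilted = 723.13 W/m^2

723.13


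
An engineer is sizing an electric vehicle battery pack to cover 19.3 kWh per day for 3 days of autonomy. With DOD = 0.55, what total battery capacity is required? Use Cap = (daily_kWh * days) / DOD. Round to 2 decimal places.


Total energy needed = daily * days = 19.3 * 3 = 57.9 kWh
Account for depth of discharge:
  Cap = total_energy / DOD = 57.9 / 0.55
  Cap = 105.27 kWh

105.27


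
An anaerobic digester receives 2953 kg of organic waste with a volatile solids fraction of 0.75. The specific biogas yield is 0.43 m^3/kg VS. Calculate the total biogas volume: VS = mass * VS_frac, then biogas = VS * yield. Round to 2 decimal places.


Compute volatile solids:
  VS = mass * VS_fraction = 2953 * 0.75 = 2214.75 kg
Calculate biogas volume:
  Biogas = VS * specific_yield = 2214.75 * 0.43
  Biogas = 952.34 m^3

952.34


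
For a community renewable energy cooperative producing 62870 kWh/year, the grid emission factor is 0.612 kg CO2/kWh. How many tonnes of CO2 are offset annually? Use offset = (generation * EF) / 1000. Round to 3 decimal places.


CO2 offset in kg = generation * emission_factor
CO2 offset = 62870 * 0.612 = 38476.44 kg
Convert to tonnes:
  CO2 offset = 38476.44 / 1000 = 38.476 tonnes

38.476


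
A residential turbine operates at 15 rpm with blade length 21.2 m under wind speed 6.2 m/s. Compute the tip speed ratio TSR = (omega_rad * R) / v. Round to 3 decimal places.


Convert rotational speed to rad/s:
  omega = 15 * 2 * pi / 60 = 1.5708 rad/s
Compute tip speed:
  v_tip = omega * R = 1.5708 * 21.2 = 33.301 m/s
Tip speed ratio:
  TSR = v_tip / v_wind = 33.301 / 6.2 = 5.371

5.371


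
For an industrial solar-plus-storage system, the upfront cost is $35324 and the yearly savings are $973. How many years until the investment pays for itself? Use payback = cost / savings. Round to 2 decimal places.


Simple payback period = initial cost / annual savings
Payback = 35324 / 973
Payback = 36.30 years

36.30


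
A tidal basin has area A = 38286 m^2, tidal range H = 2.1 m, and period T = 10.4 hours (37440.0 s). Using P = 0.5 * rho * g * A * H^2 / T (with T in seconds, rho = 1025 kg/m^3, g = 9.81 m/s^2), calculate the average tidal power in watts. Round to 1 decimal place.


Convert period to seconds: T = 10.4 * 3600 = 37440.0 s
H^2 = 2.1^2 = 4.41
P = 0.5 * rho * g * A * H^2 / T
P = 0.5 * 1025 * 9.81 * 38286 * 4.41 / 37440.0
P = 22672.8 W

22672.8


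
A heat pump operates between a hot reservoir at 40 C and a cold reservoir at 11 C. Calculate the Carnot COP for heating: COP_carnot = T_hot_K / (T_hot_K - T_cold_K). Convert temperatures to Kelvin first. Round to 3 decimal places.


Convert to Kelvin:
  T_hot = 40 + 273.15 = 313.15 K
  T_cold = 11 + 273.15 = 284.15 K
Apply Carnot COP formula:
  COP = T_hot_K / (T_hot_K - T_cold_K) = 313.15 / 29.0
  COP = 10.798

10.798


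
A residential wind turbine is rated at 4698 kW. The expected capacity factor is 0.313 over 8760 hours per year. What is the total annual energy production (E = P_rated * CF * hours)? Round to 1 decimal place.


Annual energy = rated_kW * capacity_factor * hours_per_year
Given: P_rated = 4698 kW, CF = 0.313, hours = 8760
E = 4698 * 0.313 * 8760
E = 12881352.2 kWh

12881352.2


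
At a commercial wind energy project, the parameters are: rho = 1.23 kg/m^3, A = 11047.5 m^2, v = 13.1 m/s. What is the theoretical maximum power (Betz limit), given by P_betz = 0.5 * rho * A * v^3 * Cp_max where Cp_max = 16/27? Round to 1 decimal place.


The Betz coefficient Cp_max = 16/27 = 0.5926
v^3 = 13.1^3 = 2248.091
P_betz = 0.5 * rho * A * v^3 * Cp_max
P_betz = 0.5 * 1.23 * 11047.5 * 2248.091 * 0.5926
P_betz = 9051264.0 W

9051264.0


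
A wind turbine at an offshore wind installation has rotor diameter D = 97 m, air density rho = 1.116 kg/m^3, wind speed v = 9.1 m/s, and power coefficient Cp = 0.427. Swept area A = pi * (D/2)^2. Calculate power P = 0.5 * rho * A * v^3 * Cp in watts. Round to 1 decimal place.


Step 1 -- Compute swept area:
  A = pi * (D/2)^2 = pi * (97/2)^2 = 7389.81 m^2
Step 2 -- Apply wind power equation:
  P = 0.5 * rho * A * v^3 * Cp
  v^3 = 9.1^3 = 753.571
  P = 0.5 * 1.116 * 7389.81 * 753.571 * 0.427
  P = 1326843.2 W

1326843.2


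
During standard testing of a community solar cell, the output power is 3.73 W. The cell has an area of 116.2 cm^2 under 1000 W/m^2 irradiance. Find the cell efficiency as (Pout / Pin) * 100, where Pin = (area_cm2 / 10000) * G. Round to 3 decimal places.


First compute the input power:
  Pin = area_cm2 / 10000 * G = 116.2 / 10000 * 1000 = 11.62 W
Then compute efficiency:
  Efficiency = (Pout / Pin) * 100 = (3.73 / 11.62) * 100
  Efficiency = 32.100%

32.100


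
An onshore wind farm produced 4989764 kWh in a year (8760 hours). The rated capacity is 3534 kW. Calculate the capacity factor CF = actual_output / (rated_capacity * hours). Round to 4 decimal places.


Capacity factor = actual output / maximum possible output
Maximum possible = rated * hours = 3534 * 8760 = 30957840 kWh
CF = 4989764 / 30957840
CF = 0.1612

0.1612


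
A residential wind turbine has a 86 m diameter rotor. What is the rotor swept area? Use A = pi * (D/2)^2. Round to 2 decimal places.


Compute the rotor radius:
  r = D / 2 = 86 / 2 = 43.0 m
Calculate swept area:
  A = pi * r^2 = pi * 43.0^2
  A = 5808.80 m^2

5808.80


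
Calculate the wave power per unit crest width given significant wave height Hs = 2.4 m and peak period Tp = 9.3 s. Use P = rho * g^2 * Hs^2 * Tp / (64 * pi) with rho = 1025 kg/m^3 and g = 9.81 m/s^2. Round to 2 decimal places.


Apply wave power formula:
  g^2 = 9.81^2 = 96.2361
  Hs^2 = 2.4^2 = 5.76
  Numerator = rho * g^2 * Hs^2 * Tp = 1025 * 96.2361 * 5.76 * 9.3 = 5284054.79
  Denominator = 64 * pi = 201.0619
  P = 5284054.79 / 201.0619 = 26280.73 W/m

26280.73


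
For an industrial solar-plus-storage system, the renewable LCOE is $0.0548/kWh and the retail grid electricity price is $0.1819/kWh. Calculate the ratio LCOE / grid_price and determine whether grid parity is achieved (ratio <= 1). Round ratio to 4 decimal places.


Compare LCOE to grid price:
  LCOE = $0.0548/kWh, Grid price = $0.1819/kWh
  Ratio = LCOE / grid_price = 0.0548 / 0.1819 = 0.3013
  Grid parity achieved (ratio <= 1)? yes

0.3013


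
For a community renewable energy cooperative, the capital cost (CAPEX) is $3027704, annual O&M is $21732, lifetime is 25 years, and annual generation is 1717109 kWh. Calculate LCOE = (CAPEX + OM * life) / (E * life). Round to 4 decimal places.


Total cost = CAPEX + OM * lifetime = 3027704 + 21732 * 25 = 3027704 + 543300 = 3571004
Total generation = annual * lifetime = 1717109 * 25 = 42927725 kWh
LCOE = 3571004 / 42927725
LCOE = 0.0832 $/kWh

0.0832


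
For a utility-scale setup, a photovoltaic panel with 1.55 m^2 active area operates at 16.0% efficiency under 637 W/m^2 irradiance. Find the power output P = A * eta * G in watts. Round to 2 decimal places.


Use the solar power formula P = A * eta * G.
Given: A = 1.55 m^2, eta = 0.16, G = 637 W/m^2
P = 1.55 * 0.16 * 637
P = 157.98 W

157.98


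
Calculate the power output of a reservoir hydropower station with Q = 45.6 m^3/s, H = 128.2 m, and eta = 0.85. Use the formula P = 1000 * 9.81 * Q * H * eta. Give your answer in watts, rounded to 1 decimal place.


Apply the hydropower formula P = rho * g * Q * H * eta
rho * g = 1000 * 9.81 = 9810.0
P = 9810.0 * 45.6 * 128.2 * 0.85
P = 48746203.9 W

48746203.9


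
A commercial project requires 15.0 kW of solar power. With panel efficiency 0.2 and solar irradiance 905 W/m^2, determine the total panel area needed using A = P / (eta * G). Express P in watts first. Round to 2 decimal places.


Convert target power to watts: P = 15.0 * 1000 = 15000.0 W
Compute denominator: eta * G = 0.2 * 905 = 181.0
Required area A = P / (eta * G) = 15000.0 / 181.0
A = 82.87 m^2

82.87


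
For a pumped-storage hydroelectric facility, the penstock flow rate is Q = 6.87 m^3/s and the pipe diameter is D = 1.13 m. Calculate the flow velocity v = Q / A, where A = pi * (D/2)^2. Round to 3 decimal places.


Compute pipe cross-sectional area:
  A = pi * (D/2)^2 = pi * (1.13/2)^2 = 1.0029 m^2
Calculate velocity:
  v = Q / A = 6.87 / 1.0029
  v = 6.850 m/s

6.850


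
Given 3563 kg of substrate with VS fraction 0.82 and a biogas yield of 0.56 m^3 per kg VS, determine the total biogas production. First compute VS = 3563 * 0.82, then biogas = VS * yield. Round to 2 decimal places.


Compute volatile solids:
  VS = mass * VS_fraction = 3563 * 0.82 = 2921.66 kg
Calculate biogas volume:
  Biogas = VS * specific_yield = 2921.66 * 0.56
  Biogas = 1636.13 m^3

1636.13


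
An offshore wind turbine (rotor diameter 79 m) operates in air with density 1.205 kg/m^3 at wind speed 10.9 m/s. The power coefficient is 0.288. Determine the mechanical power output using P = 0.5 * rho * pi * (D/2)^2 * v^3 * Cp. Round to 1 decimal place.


Step 1 -- Compute swept area:
  A = pi * (D/2)^2 = pi * (79/2)^2 = 4901.67 m^2
Step 2 -- Apply wind power equation:
  P = 0.5 * rho * A * v^3 * Cp
  v^3 = 10.9^3 = 1295.029
  P = 0.5 * 1.205 * 4901.67 * 1295.029 * 0.288
  P = 1101471.1 W

1101471.1


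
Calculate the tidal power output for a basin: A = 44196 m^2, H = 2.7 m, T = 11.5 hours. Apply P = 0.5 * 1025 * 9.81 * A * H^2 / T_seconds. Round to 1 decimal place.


Convert period to seconds: T = 11.5 * 3600 = 41400.0 s
H^2 = 2.7^2 = 7.29
P = 0.5 * rho * g * A * H^2 / T
P = 0.5 * 1025 * 9.81 * 44196 * 7.29 / 41400.0
P = 39126.7 W

39126.7


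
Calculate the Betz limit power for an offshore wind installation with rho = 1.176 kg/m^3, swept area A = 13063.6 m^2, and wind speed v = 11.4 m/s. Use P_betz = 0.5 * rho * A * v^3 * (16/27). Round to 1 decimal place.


The Betz coefficient Cp_max = 16/27 = 0.5926
v^3 = 11.4^3 = 1481.544
P_betz = 0.5 * rho * A * v^3 * Cp_max
P_betz = 0.5 * 1.176 * 13063.6 * 1481.544 * 0.5926
P_betz = 6743897.7 W

6743897.7


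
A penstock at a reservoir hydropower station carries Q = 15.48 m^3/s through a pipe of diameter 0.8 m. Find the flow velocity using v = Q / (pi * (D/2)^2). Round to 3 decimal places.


Compute pipe cross-sectional area:
  A = pi * (D/2)^2 = pi * (0.8/2)^2 = 0.5027 m^2
Calculate velocity:
  v = Q / A = 15.48 / 0.5027
  v = 30.796 m/s

30.796


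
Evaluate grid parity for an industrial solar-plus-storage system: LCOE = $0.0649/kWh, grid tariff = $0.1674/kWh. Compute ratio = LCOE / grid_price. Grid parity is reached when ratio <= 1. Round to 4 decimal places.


Compare LCOE to grid price:
  LCOE = $0.0649/kWh, Grid price = $0.1674/kWh
  Ratio = LCOE / grid_price = 0.0649 / 0.1674 = 0.3877
  Grid parity achieved (ratio <= 1)? yes

0.3877


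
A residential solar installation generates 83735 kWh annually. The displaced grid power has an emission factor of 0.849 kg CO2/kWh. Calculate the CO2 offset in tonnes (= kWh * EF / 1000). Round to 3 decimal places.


CO2 offset in kg = generation * emission_factor
CO2 offset = 83735 * 0.849 = 71091.02 kg
Convert to tonnes:
  CO2 offset = 71091.02 / 1000 = 71.091 tonnes

71.091


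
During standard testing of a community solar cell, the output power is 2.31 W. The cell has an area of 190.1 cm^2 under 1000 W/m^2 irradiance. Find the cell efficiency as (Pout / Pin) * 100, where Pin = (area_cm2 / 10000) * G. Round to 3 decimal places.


First compute the input power:
  Pin = area_cm2 / 10000 * G = 190.1 / 10000 * 1000 = 19.01 W
Then compute efficiency:
  Efficiency = (Pout / Pin) * 100 = (2.31 / 19.01) * 100
  Efficiency = 12.151%

12.151


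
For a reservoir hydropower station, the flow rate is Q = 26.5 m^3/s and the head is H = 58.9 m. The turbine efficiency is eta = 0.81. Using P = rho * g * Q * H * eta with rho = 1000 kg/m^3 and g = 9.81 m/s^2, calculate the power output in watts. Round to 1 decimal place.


Apply the hydropower formula P = rho * g * Q * H * eta
rho * g = 1000 * 9.81 = 9810.0
P = 9810.0 * 26.5 * 58.9 * 0.81
P = 12402670.2 W

12402670.2


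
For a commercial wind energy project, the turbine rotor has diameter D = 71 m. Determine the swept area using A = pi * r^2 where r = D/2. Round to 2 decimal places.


Compute the rotor radius:
  r = D / 2 = 71 / 2 = 35.5 m
Calculate swept area:
  A = pi * r^2 = pi * 35.5^2
  A = 3959.19 m^2

3959.19


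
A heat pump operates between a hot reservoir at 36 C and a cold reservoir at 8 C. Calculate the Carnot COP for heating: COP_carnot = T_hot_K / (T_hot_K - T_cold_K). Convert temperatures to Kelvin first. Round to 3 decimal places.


Convert to Kelvin:
  T_hot = 36 + 273.15 = 309.15 K
  T_cold = 8 + 273.15 = 281.15 K
Apply Carnot COP formula:
  COP = T_hot_K / (T_hot_K - T_cold_K) = 309.15 / 28.0
  COP = 11.041

11.041


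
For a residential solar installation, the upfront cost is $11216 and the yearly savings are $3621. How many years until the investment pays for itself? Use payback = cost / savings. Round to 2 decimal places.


Simple payback period = initial cost / annual savings
Payback = 11216 / 3621
Payback = 3.10 years

3.10


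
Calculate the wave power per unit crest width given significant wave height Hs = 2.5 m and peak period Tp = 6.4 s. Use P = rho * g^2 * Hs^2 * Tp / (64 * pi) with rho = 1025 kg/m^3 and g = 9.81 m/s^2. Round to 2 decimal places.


Apply wave power formula:
  g^2 = 9.81^2 = 96.2361
  Hs^2 = 2.5^2 = 6.25
  Numerator = rho * g^2 * Hs^2 * Tp = 1025 * 96.2361 * 6.25 * 6.4 = 3945680.1
  Denominator = 64 * pi = 201.0619
  P = 3945680.1 / 201.0619 = 19624.20 W/m

19624.20


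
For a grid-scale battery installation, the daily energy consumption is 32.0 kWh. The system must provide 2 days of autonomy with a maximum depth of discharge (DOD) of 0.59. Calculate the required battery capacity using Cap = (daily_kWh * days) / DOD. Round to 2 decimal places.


Total energy needed = daily * days = 32.0 * 2 = 64.0 kWh
Account for depth of discharge:
  Cap = total_energy / DOD = 64.0 / 0.59
  Cap = 108.47 kWh

108.47


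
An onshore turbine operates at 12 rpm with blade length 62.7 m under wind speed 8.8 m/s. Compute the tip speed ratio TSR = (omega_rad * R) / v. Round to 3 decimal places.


Convert rotational speed to rad/s:
  omega = 12 * 2 * pi / 60 = 1.2566 rad/s
Compute tip speed:
  v_tip = omega * R = 1.2566 * 62.7 = 78.791 m/s
Tip speed ratio:
  TSR = v_tip / v_wind = 78.791 / 8.8 = 8.954

8.954


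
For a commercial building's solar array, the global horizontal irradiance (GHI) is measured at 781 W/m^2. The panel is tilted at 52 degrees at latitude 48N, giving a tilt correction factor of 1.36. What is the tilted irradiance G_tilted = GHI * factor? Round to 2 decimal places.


Identify the given values:
  GHI = 781 W/m^2, tilt correction factor = 1.36
Apply the formula G_tilted = GHI * factor:
  G_tilted = 781 * 1.36
  G_tilted = 1062.16 W/m^2

1062.16


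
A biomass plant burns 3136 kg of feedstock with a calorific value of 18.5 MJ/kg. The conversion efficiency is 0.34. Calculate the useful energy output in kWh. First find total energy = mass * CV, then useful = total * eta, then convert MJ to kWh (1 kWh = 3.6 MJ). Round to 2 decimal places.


Total energy = mass * CV = 3136 * 18.5 = 58016.0 MJ
Useful energy = total * eta = 58016.0 * 0.34 = 19725.44 MJ
Convert to kWh: 19725.44 / 3.6
Useful energy = 5479.29 kWh

5479.29


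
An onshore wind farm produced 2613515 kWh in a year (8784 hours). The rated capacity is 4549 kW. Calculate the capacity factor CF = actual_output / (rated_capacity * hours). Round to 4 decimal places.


Capacity factor = actual output / maximum possible output
Maximum possible = rated * hours = 4549 * 8784 = 39958416 kWh
CF = 2613515 / 39958416
CF = 0.0654

0.0654


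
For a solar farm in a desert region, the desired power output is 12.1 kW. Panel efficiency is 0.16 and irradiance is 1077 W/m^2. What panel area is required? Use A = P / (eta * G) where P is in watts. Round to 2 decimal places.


Convert target power to watts: P = 12.1 * 1000 = 12100.0 W
Compute denominator: eta * G = 0.16 * 1077 = 172.32
Required area A = P / (eta * G) = 12100.0 / 172.32
A = 70.22 m^2

70.22


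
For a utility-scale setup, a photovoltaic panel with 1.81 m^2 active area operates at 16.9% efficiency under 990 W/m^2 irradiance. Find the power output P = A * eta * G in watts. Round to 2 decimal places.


Use the solar power formula P = A * eta * G.
Given: A = 1.81 m^2, eta = 0.169, G = 990 W/m^2
P = 1.81 * 0.169 * 990
P = 302.83 W

302.83


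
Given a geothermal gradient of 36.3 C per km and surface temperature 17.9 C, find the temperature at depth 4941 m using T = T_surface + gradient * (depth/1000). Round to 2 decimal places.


Convert depth to km: 4941 / 1000 = 4.941 km
Temperature increase = gradient * depth_km = 36.3 * 4.941 = 179.36 C
Temperature at depth = T_surface + delta_T = 17.9 + 179.36
T = 197.26 C

197.26


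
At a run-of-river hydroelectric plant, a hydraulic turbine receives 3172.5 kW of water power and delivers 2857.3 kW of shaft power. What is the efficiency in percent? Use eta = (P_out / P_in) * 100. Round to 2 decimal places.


Turbine efficiency = (output power / input power) * 100
eta = (2857.3 / 3172.5) * 100
eta = 90.06%

90.06


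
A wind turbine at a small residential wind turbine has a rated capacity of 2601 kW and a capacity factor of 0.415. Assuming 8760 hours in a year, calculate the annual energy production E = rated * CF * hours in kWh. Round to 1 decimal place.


Annual energy = rated_kW * capacity_factor * hours_per_year
Given: P_rated = 2601 kW, CF = 0.415, hours = 8760
E = 2601 * 0.415 * 8760
E = 9455675.4 kWh

9455675.4


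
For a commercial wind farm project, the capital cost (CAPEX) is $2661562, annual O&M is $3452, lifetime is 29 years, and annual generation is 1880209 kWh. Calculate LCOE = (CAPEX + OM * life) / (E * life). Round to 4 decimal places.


Total cost = CAPEX + OM * lifetime = 2661562 + 3452 * 29 = 2661562 + 100108 = 2761670
Total generation = annual * lifetime = 1880209 * 29 = 54526061 kWh
LCOE = 2761670 / 54526061
LCOE = 0.0506 $/kWh

0.0506


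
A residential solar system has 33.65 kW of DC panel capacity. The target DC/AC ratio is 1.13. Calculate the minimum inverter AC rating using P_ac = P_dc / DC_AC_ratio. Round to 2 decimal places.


The inverter AC capacity is determined by the DC/AC ratio.
Given: P_dc = 33.65 kW, DC/AC ratio = 1.13
P_ac = P_dc / ratio = 33.65 / 1.13
P_ac = 29.78 kW

29.78


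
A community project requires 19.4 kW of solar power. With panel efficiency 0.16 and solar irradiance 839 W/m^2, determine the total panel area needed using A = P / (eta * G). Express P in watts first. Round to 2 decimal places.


Convert target power to watts: P = 19.4 * 1000 = 19400.0 W
Compute denominator: eta * G = 0.16 * 839 = 134.24
Required area A = P / (eta * G) = 19400.0 / 134.24
A = 144.52 m^2

144.52


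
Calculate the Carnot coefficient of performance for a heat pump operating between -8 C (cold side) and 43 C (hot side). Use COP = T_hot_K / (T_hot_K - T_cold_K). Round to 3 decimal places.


Convert to Kelvin:
  T_hot = 43 + 273.15 = 316.15 K
  T_cold = -8 + 273.15 = 265.15 K
Apply Carnot COP formula:
  COP = T_hot_K / (T_hot_K - T_cold_K) = 316.15 / 51.0
  COP = 6.199

6.199


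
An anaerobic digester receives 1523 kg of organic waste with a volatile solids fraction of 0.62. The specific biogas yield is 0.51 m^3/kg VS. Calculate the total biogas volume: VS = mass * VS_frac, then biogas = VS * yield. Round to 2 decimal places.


Compute volatile solids:
  VS = mass * VS_fraction = 1523 * 0.62 = 944.26 kg
Calculate biogas volume:
  Biogas = VS * specific_yield = 944.26 * 0.51
  Biogas = 481.57 m^3

481.57


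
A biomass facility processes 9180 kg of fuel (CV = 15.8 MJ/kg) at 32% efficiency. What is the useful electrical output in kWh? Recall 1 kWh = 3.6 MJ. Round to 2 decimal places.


Total energy = mass * CV = 9180 * 15.8 = 145044.0 MJ
Useful energy = total * eta = 145044.0 * 0.32 = 46414.08 MJ
Convert to kWh: 46414.08 / 3.6
Useful energy = 12892.80 kWh

12892.80


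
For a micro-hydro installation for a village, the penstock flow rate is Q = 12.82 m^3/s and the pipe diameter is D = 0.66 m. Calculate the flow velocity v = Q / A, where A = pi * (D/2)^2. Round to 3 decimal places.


Compute pipe cross-sectional area:
  A = pi * (D/2)^2 = pi * (0.66/2)^2 = 0.3421 m^2
Calculate velocity:
  v = Q / A = 12.82 / 0.3421
  v = 37.472 m/s

37.472


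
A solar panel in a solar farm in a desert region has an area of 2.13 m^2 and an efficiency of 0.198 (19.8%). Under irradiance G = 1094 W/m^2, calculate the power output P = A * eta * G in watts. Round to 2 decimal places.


Use the solar power formula P = A * eta * G.
Given: A = 2.13 m^2, eta = 0.198, G = 1094 W/m^2
P = 2.13 * 0.198 * 1094
P = 461.38 W

461.38


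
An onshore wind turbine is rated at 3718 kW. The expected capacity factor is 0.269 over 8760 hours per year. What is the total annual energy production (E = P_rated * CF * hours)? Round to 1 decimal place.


Annual energy = rated_kW * capacity_factor * hours_per_year
Given: P_rated = 3718 kW, CF = 0.269, hours = 8760
E = 3718 * 0.269 * 8760
E = 8761243.9 kWh

8761243.9


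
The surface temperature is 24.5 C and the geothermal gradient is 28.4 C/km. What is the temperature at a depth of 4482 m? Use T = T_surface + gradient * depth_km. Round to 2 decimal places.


Convert depth to km: 4482 / 1000 = 4.482 km
Temperature increase = gradient * depth_km = 28.4 * 4.482 = 127.29 C
Temperature at depth = T_surface + delta_T = 24.5 + 127.29
T = 151.79 C

151.79


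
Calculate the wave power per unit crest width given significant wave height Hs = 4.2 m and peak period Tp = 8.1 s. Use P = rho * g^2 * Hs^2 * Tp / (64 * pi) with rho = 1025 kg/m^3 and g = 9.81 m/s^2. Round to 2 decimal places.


Apply wave power formula:
  g^2 = 9.81^2 = 96.2361
  Hs^2 = 4.2^2 = 17.64
  Numerator = rho * g^2 * Hs^2 * Tp = 1025 * 96.2361 * 17.64 * 8.1 = 14094363.89
  Denominator = 64 * pi = 201.0619
  P = 14094363.89 / 201.0619 = 70099.62 W/m

70099.62


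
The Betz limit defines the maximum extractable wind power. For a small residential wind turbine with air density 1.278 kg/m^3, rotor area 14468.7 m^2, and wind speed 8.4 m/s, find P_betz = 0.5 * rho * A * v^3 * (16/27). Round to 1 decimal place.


The Betz coefficient Cp_max = 16/27 = 0.5926
v^3 = 8.4^3 = 592.704
P_betz = 0.5 * rho * A * v^3 * Cp_max
P_betz = 0.5 * 1.278 * 14468.7 * 592.704 * 0.5926
P_betz = 3247315.2 W

3247315.2


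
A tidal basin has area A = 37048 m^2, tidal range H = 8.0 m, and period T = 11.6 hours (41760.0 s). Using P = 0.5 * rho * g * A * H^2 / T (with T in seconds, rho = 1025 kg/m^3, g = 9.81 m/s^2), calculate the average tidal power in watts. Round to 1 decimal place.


Convert period to seconds: T = 11.6 * 3600 = 41760.0 s
H^2 = 8.0^2 = 64.0
P = 0.5 * rho * g * A * H^2 / T
P = 0.5 * 1025 * 9.81 * 37048 * 64.0 / 41760.0
P = 285461.2 W

285461.2


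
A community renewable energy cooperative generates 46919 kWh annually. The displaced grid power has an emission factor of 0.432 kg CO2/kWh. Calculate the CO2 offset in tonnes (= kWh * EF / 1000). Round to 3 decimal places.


CO2 offset in kg = generation * emission_factor
CO2 offset = 46919 * 0.432 = 20269.01 kg
Convert to tonnes:
  CO2 offset = 20269.01 / 1000 = 20.269 tonnes

20.269


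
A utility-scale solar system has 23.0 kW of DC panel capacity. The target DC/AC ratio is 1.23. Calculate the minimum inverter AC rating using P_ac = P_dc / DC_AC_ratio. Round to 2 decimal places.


The inverter AC capacity is determined by the DC/AC ratio.
Given: P_dc = 23.0 kW, DC/AC ratio = 1.23
P_ac = P_dc / ratio = 23.0 / 1.23
P_ac = 18.70 kW

18.70


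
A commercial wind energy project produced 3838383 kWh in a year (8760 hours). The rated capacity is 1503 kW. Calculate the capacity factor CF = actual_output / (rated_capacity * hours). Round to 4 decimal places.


Capacity factor = actual output / maximum possible output
Maximum possible = rated * hours = 1503 * 8760 = 13166280 kWh
CF = 3838383 / 13166280
CF = 0.2915

0.2915


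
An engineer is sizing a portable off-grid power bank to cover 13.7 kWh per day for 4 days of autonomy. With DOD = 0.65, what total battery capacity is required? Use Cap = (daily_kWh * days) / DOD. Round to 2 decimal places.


Total energy needed = daily * days = 13.7 * 4 = 54.8 kWh
Account for depth of discharge:
  Cap = total_energy / DOD = 54.8 / 0.65
  Cap = 84.31 kWh

84.31


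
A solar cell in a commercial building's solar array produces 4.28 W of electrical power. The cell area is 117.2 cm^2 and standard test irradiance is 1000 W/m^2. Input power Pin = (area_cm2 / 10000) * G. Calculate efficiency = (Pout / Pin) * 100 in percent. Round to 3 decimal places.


First compute the input power:
  Pin = area_cm2 / 10000 * G = 117.2 / 10000 * 1000 = 11.72 W
Then compute efficiency:
  Efficiency = (Pout / Pin) * 100 = (4.28 / 11.72) * 100
  Efficiency = 36.519%

36.519


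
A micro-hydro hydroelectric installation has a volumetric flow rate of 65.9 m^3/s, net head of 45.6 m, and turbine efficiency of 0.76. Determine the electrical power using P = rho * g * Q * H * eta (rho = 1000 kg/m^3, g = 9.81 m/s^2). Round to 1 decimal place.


Apply the hydropower formula P = rho * g * Q * H * eta
rho * g = 1000 * 9.81 = 9810.0
P = 9810.0 * 65.9 * 45.6 * 0.76
P = 22404376.2 W

22404376.2


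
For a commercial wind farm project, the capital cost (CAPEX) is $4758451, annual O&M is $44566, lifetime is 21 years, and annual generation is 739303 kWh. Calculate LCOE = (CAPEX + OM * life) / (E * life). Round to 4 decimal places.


Total cost = CAPEX + OM * lifetime = 4758451 + 44566 * 21 = 4758451 + 935886 = 5694337
Total generation = annual * lifetime = 739303 * 21 = 15525363 kWh
LCOE = 5694337 / 15525363
LCOE = 0.3668 $/kWh

0.3668
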